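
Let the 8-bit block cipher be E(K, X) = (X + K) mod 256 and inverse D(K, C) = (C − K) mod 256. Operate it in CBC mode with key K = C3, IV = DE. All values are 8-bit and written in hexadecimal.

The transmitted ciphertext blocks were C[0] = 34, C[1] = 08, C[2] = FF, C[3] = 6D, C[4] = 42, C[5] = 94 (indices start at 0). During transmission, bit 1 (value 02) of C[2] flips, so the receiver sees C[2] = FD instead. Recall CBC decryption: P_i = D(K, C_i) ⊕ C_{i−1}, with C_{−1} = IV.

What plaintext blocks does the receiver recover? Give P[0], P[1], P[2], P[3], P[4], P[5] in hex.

P[0] = AF, P[1] = 71, P[2] = 32, P[3] = 57, P[4] = 12, P[5] = 93

Only C[2] changed, to FD. In CBC, a change in C_i garbles P_i and flips the same bit in P_{i+1}. Decrypting the received ciphertext:
P[0]: D(K, 34) = 71; 71 ⊕ DE = AF.
P[1]: D(K, 08) = 45; 45 ⊕ 34 = 71.
P[2]: D(K, FD) = 3A; 3A ⊕ 08 = 32.
P[3]: D(K, 6D) = AA; AA ⊕ FD = 57.
P[4]: D(K, 42) = 7F; 7F ⊕ 6D = 12.
P[5]: D(K, 94) = D1; D1 ⊕ 42 = 93.
Blocks that differ from the original plaintext: P[2], P[3].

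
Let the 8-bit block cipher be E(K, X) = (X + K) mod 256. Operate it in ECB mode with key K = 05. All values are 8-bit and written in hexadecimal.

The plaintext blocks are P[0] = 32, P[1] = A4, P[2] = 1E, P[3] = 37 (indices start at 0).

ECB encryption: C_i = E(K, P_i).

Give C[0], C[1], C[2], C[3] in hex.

C[0] = 37, C[1] = A9, C[2] = 23, C[3] = 3C

C[0]: E(K, 32) = 37.
C[1]: E(K, A4) = A9.
C[2]: E(K, 1E) = 23.
C[3]: E(K, 37) = 3C.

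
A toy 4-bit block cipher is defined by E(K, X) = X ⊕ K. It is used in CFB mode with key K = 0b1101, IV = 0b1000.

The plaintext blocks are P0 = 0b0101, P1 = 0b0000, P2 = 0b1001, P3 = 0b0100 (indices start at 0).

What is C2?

C2 = 0b1001

CFB encryption: C_i = P_i ⊕ E(K, C_{i−1}), with C_{−1} = IV.
C0: E(K, 0b1000) = 0b0101; 0b0101 ⊕ 0b0101 = 0b0000.
C1: E(K, 0b0000) = 0b1101; 0b0000 ⊕ 0b1101 = 0b1101.
C2: E(K, 0b1101) = 0b0000; 0b1001 ⊕ 0b0000 = 0b1001.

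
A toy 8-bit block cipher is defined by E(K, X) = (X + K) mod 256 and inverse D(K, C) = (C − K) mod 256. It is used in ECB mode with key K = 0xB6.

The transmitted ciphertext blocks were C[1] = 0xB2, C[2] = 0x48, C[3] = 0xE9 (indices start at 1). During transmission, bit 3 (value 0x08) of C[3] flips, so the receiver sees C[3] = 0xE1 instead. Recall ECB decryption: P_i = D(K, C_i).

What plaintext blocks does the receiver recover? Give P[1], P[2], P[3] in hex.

P[1] = 0xFC, P[2] = 0x92, P[3] = 0x2B

Only C[3] changed, to 0xE1. In ECB, a change in C_i affects only P_i. Decrypting the received ciphertext:
P[1]: D(K, 0xB2) = 0xFC.
P[2]: D(K, 0x48) = 0x92.
P[3]: D(K, 0xE1) = 0x2B.
Blocks that differ from the original plaintext: P[3].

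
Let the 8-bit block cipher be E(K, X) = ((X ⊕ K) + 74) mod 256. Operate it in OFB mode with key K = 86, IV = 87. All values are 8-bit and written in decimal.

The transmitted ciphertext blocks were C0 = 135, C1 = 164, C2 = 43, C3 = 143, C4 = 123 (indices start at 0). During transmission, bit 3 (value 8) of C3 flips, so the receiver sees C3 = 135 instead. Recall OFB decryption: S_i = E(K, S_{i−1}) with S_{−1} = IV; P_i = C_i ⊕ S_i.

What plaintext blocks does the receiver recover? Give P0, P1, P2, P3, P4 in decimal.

Only C3 changed, to 135. In OFB, a change in C_i flips the same bit in P_i only; the keystream is unaffected. Decrypting the received ciphertext:
P0: S = E(K, 87) = 75; 135 ⊕ 75 = 204.
P1: S = E(K, 75) = 103; 164 ⊕ 103 = 195.
P2: S = E(K, 103) = 123; 43 ⊕ 123 = 80.
P3: S = E(K, 123) = 119; 135 ⊕ 119 = 240.
P4: S = E(K, 119) = 107; 123 ⊕ 107 = 16.
Blocks that differ from the original plaintext: P3.

P0 = 204, P1 = 195, P2 = 80, P3 = 240, P4 = 16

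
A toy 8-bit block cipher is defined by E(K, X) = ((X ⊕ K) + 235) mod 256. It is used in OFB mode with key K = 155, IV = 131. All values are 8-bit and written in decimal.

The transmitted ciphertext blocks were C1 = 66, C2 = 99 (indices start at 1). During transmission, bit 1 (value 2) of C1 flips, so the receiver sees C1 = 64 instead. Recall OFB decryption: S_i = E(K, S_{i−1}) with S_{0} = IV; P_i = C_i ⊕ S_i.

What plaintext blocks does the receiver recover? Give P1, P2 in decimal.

Only C1 changed, to 64. In OFB, a change in C_i flips the same bit in P_i only; the keystream is unaffected. Decrypting the received ciphertext:
P1: S = E(K, 131) = 3; 64 ⊕ 3 = 67.
P2: S = E(K, 3) = 131; 99 ⊕ 131 = 224.
Blocks that differ from the original plaintext: P1.

P1 = 67, P2 = 224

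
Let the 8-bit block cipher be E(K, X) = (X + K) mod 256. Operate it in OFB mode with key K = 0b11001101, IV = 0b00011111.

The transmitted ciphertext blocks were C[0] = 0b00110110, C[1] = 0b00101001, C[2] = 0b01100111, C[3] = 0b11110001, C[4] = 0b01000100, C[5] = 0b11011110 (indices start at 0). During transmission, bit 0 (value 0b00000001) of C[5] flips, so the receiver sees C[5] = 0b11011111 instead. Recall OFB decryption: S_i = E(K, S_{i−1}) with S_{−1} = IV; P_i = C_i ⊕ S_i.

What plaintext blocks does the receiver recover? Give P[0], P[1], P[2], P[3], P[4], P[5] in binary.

P[0] = 0b11011010, P[1] = 0b10010000, P[2] = 0b11100001, P[3] = 0b10100010, P[4] = 0b01100100, P[5] = 0b00110010

Only C[5] changed, to 0b11011111. In OFB, a change in C_i flips the same bit in P_i only; the keystream is unaffected. Decrypting the received ciphertext:
P[0]: S = E(K, 0b00011111) = 0b11101100; 0b00110110 ⊕ 0b11101100 = 0b11011010.
P[1]: S = E(K, 0b11101100) = 0b10111001; 0b00101001 ⊕ 0b10111001 = 0b10010000.
P[2]: S = E(K, 0b10111001) = 0b10000110; 0b01100111 ⊕ 0b10000110 = 0b11100001.
P[3]: S = E(K, 0b10000110) = 0b01010011; 0b11110001 ⊕ 0b01010011 = 0b10100010.
P[4]: S = E(K, 0b01010011) = 0b00100000; 0b01000100 ⊕ 0b00100000 = 0b01100100.
P[5]: S = E(K, 0b00100000) = 0b11101101; 0b11011111 ⊕ 0b11101101 = 0b00110010.
Blocks that differ from the original plaintext: P[5].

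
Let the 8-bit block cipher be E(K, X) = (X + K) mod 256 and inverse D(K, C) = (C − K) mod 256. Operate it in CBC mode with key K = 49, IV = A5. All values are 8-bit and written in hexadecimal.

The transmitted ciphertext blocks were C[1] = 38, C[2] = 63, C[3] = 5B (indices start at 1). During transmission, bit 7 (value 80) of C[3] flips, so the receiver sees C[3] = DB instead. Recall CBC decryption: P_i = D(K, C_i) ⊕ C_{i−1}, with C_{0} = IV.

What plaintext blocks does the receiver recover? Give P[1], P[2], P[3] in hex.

P[1] = 4A, P[2] = 22, P[3] = F1

Only C[3] changed, to DB. In CBC, a change in C_i garbles P_i and flips the same bit in P_{i+1}. Decrypting the received ciphertext:
P[1]: D(K, 38) = EF; EF ⊕ A5 = 4A.
P[2]: D(K, 63) = 1A; 1A ⊕ 38 = 22.
P[3]: D(K, DB) = 92; 92 ⊕ 63 = F1.
Blocks that differ from the original plaintext: P[3].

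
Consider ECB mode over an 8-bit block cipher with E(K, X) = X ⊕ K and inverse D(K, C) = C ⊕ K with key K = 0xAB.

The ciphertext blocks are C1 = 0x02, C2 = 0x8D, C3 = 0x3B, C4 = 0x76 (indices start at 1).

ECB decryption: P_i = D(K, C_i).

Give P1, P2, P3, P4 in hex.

P1 = 0xA9, P2 = 0x26, P3 = 0x90, P4 = 0xDD

P1: D(K, 0x02) = 0xA9.
P2: D(K, 0x8D) = 0x26.
P3: D(K, 0x3B) = 0x90.
P4: D(K, 0x76) = 0xDD.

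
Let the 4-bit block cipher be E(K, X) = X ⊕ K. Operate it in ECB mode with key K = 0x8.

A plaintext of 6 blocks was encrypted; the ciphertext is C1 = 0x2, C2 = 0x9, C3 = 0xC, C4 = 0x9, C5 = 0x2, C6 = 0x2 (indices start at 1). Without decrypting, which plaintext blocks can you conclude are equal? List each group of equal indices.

P1 = P5 = P6; P2 = P4

ECB encrypts each block independently with the same key, so equal ciphertext blocks imply equal plaintext blocks.
C1 = C5 = C6 = 0x2, so P1 = P5 = P6.
C2 = C4 = 0x9, so P2 = P4.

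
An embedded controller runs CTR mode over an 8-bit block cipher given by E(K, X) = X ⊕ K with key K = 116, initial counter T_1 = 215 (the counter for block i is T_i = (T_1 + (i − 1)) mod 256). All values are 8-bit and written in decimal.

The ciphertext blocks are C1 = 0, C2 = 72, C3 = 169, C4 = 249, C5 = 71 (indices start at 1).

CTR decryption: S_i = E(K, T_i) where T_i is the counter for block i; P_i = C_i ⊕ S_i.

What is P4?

P4: T = 218, S = E(K, T) = 174; 249 ⊕ 174 = 87.

P4 = 87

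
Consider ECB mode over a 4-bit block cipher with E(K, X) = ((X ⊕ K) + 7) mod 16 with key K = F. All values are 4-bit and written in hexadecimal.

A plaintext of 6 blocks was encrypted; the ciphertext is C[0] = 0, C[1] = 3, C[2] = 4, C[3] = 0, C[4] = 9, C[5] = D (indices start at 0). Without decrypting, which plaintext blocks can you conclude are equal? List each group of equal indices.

P[0] = P[3]

ECB encrypts each block independently with the same key, so equal ciphertext blocks imply equal plaintext blocks.
C[0] = C[3] = 0, so P[0] = P[3].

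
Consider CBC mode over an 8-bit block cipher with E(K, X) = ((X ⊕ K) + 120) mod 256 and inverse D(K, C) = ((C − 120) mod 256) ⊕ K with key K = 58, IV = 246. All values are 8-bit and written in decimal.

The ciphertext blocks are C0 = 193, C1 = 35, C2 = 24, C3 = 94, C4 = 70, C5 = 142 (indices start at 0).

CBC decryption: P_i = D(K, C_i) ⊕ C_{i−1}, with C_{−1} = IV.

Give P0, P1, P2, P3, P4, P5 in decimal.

P0 = 133, P1 = 80, P2 = 185, P3 = 196, P4 = 170, P5 = 106

P0: D(K, 193) = 115; 115 ⊕ 246 = 133.
P1: D(K, 35) = 145; 145 ⊕ 193 = 80.
P2: D(K, 24) = 154; 154 ⊕ 35 = 185.
P3: D(K, 94) = 220; 220 ⊕ 24 = 196.
P4: D(K, 70) = 244; 244 ⊕ 94 = 170.
P5: D(K, 142) = 44; 44 ⊕ 70 = 106.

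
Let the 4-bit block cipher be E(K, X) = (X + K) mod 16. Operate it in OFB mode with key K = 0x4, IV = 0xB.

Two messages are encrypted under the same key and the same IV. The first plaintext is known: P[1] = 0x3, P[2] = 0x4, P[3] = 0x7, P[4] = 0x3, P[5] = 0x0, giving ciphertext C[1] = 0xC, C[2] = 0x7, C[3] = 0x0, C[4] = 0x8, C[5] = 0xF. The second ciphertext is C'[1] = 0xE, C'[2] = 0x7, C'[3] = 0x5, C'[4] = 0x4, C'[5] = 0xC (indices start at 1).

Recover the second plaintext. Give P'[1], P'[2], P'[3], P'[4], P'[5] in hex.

P'[1] = 0x1, P'[2] = 0x4, P'[3] = 0x2, P'[4] = 0xF, P'[5] = 0x3

In OFB with a reused IV, both messages share the same keystream S_i, so C_i ⊕ C'_i = P_i ⊕ P'_i and thus P'_i = P_i ⊕ C_i ⊕ C'_i.
P'[1]: 0x3 ⊕ 0xC ⊕ 0xE = 0x1.
P'[2]: 0x4 ⊕ 0x7 ⊕ 0x7 = 0x4.
P'[3]: 0x7 ⊕ 0x0 ⊕ 0x5 = 0x2.
P'[4]: 0x3 ⊕ 0x8 ⊕ 0x4 = 0xF.
P'[5]: 0x0 ⊕ 0xF ⊕ 0xC = 0x3.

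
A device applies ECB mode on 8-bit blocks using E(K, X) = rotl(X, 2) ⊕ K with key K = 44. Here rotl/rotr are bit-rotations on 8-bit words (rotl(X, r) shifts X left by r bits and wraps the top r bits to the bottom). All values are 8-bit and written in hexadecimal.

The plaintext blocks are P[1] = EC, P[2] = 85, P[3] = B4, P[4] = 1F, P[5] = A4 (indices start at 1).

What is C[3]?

C[3] = 96

ECB encryption: C_i = E(K, P_i).
C[3]: E(K, B4) = 96.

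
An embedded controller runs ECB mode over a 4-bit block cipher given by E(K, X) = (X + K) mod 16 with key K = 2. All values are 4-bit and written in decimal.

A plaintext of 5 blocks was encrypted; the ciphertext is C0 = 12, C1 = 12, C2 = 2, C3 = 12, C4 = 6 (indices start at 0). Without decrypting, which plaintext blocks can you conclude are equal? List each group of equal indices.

P0 = P1 = P3

ECB encrypts each block independently with the same key, so equal ciphertext blocks imply equal plaintext blocks.
C0 = C1 = C3 = 12, so P0 = P1 = P3.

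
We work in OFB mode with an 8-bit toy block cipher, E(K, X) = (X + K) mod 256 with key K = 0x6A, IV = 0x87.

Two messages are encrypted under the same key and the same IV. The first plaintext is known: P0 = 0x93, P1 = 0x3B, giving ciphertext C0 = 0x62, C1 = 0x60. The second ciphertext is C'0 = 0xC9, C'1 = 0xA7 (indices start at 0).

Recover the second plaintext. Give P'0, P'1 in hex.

P'0 = 0x38, P'1 = 0xFC

In OFB with a reused IV, both messages share the same keystream S_i, so C_i ⊕ C'_i = P_i ⊕ P'_i and thus P'_i = P_i ⊕ C_i ⊕ C'_i.
P'0: 0x93 ⊕ 0x62 ⊕ 0xC9 = 0x38.
P'1: 0x3B ⊕ 0x60 ⊕ 0xA7 = 0xFC.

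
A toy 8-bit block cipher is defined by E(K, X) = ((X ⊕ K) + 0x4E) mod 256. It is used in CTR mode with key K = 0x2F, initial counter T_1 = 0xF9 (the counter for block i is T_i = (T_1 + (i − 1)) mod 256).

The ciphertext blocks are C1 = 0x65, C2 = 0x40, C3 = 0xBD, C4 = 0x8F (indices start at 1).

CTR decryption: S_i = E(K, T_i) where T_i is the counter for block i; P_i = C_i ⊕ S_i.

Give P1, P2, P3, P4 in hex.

P1: T = 0xF9, S = E(K, T) = 0x24; 0x65 ⊕ 0x24 = 0x41.
P2: T = 0xFA, S = E(K, T) = 0x23; 0x40 ⊕ 0x23 = 0x63.
P3: T = 0xFB, S = E(K, T) = 0x22; 0xBD ⊕ 0x22 = 0x9F.
P4: T = 0xFC, S = E(K, T) = 0x21; 0x8F ⊕ 0x21 = 0xAE.

P1 = 0x41, P2 = 0x63, P3 = 0x9F, P4 = 0xAE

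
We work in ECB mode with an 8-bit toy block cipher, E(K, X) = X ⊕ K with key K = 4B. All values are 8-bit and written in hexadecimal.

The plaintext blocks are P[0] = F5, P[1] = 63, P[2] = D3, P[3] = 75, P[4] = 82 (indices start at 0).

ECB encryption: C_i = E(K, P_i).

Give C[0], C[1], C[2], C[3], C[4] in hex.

C[0]: E(K, F5) = BE.
C[1]: E(K, 63) = 28.
C[2]: E(K, D3) = 98.
C[3]: E(K, 75) = 3E.
C[4]: E(K, 82) = C9.

C[0] = BE, C[1] = 28, C[2] = 98, C[3] = 3E, C[4] = C9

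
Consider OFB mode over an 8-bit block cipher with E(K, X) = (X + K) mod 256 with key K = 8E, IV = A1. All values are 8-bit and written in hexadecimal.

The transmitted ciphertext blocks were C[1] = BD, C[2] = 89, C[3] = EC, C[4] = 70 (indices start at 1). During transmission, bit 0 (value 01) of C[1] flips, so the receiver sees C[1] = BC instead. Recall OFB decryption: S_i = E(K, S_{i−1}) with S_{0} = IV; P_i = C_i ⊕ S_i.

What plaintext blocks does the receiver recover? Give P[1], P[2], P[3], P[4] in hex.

Only C[1] changed, to BC. In OFB, a change in C_i flips the same bit in P_i only; the keystream is unaffected. Decrypting the received ciphertext:
P[1]: S = E(K, A1) = 2F; BC ⊕ 2F = 93.
P[2]: S = E(K, 2F) = BD; 89 ⊕ BD = 34.
P[3]: S = E(K, BD) = 4B; EC ⊕ 4B = A7.
P[4]: S = E(K, 4B) = D9; 70 ⊕ D9 = A9.
Blocks that differ from the original plaintext: P[1].

P[1] = 93, P[2] = 34, P[3] = A7, P[4] = A9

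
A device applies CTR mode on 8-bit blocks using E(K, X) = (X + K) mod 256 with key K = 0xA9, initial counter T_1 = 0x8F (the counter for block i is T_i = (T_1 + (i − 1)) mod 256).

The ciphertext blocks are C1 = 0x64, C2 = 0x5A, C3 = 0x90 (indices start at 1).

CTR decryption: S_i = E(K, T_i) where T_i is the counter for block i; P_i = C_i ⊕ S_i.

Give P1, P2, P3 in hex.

P1 = 0x5C, P2 = 0x63, P3 = 0xAA

P1: T = 0x8F, S = E(K, T) = 0x38; 0x64 ⊕ 0x38 = 0x5C.
P2: T = 0x90, S = E(K, T) = 0x39; 0x5A ⊕ 0x39 = 0x63.
P3: T = 0x91, S = E(K, T) = 0x3A; 0x90 ⊕ 0x3A = 0xAA.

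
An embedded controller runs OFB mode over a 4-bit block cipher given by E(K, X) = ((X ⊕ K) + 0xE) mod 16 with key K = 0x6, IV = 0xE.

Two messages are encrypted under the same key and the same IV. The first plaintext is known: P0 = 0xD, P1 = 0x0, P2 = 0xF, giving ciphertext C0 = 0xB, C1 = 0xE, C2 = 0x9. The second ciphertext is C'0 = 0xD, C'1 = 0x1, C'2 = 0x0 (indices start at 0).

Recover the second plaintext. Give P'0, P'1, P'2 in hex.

P'0 = 0xB, P'1 = 0xF, P'2 = 0x6

In OFB with a reused IV, both messages share the same keystream S_i, so C_i ⊕ C'_i = P_i ⊕ P'_i and thus P'_i = P_i ⊕ C_i ⊕ C'_i.
P'0: 0xD ⊕ 0xB ⊕ 0xD = 0xB.
P'1: 0x0 ⊕ 0xE ⊕ 0x1 = 0xF.
P'2: 0xF ⊕ 0x9 ⊕ 0x0 = 0x6.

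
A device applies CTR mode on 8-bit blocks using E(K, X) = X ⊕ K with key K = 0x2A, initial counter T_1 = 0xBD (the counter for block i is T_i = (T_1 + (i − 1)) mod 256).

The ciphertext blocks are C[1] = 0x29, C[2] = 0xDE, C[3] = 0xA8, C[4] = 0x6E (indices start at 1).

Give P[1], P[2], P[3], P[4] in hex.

CTR decryption: S_i = E(K, T_i) where T_i is the counter for block i; P_i = C_i ⊕ S_i.
P[1]: T = 0xBD, S = E(K, T) = 0x97; 0x29 ⊕ 0x97 = 0xBE.
P[2]: T = 0xBE, S = E(K, T) = 0x94; 0xDE ⊕ 0x94 = 0x4A.
P[3]: T = 0xBF, S = E(K, T) = 0x95; 0xA8 ⊕ 0x95 = 0x3D.
P[4]: T = 0xC0, S = E(K, T) = 0xEA; 0x6E ⊕ 0xEA = 0x84.

P[1] = 0xBE, P[2] = 0x4A, P[3] = 0x3D, P[4] = 0x84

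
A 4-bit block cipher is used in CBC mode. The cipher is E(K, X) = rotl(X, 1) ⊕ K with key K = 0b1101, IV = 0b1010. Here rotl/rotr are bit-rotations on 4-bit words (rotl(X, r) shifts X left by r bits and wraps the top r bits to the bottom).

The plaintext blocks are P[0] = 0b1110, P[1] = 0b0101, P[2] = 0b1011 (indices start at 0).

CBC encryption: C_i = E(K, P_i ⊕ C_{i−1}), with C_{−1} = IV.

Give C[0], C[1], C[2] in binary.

C[0]: P[0] ⊕ 0b1010 = 0b0100; E(K, 0b0100) = 0b0101.
C[1]: P[1] ⊕ 0b0101 = 0b0000; E(K, 0b0000) = 0b1101.
C[2]: P[2] ⊕ 0b1101 = 0b0110; E(K, 0b0110) = 0b0001.

C[0] = 0b0101, C[1] = 0b1101, C[2] = 0b0001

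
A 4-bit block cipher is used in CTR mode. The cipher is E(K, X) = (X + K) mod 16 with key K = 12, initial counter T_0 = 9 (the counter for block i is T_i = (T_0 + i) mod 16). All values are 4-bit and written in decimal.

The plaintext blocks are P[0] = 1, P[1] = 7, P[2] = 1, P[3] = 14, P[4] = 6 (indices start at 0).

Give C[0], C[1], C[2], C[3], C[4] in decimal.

C[0] = 4, C[1] = 1, C[2] = 6, C[3] = 6, C[4] = 15

CTR encryption: S_i = E(K, T_i) where T_i is the counter for block i; C_i = P_i ⊕ S_i.
C[0]: T = 9, S = E(K, T) = 5; 1 ⊕ 5 = 4.
C[1]: T = 10, S = E(K, T) = 6; 7 ⊕ 6 = 1.
C[2]: T = 11, S = E(K, T) = 7; 1 ⊕ 7 = 6.
C[3]: T = 12, S = E(K, T) = 8; 14 ⊕ 8 = 6.
C[4]: T = 13, S = E(K, T) = 9; 6 ⊕ 9 = 15.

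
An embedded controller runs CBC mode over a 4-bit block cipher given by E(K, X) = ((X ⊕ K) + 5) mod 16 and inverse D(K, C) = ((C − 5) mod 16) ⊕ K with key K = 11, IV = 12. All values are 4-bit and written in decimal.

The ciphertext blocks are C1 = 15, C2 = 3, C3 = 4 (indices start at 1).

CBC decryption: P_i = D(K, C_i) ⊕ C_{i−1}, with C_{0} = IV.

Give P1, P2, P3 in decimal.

P1: D(K, 15) = 1; 1 ⊕ 12 = 13.
P2: D(K, 3) = 5; 5 ⊕ 15 = 10.
P3: D(K, 4) = 4; 4 ⊕ 3 = 7.

P1 = 13, P2 = 10, P3 = 7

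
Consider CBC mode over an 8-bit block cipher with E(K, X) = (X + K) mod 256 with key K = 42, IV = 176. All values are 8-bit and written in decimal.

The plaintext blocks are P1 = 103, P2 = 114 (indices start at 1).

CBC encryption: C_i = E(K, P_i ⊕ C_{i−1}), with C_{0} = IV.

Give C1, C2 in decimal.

C1: P1 ⊕ 176 = 215; E(K, 215) = 1.
C2: P2 ⊕ 1 = 115; E(K, 115) = 157.

C1 = 1, C2 = 157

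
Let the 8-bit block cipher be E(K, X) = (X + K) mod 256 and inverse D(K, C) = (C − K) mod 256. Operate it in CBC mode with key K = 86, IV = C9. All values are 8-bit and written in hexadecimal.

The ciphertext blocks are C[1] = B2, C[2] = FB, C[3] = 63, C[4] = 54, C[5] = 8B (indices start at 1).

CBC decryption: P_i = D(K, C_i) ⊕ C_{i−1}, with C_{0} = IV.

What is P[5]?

P[5] = 51

P[5]: D(K, 8B) = 05; 05 ⊕ 54 = 51.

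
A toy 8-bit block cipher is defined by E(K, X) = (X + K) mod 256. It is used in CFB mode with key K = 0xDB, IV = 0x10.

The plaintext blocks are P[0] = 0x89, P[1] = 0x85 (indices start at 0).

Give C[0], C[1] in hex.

C[0] = 0x62, C[1] = 0xB8

CFB encryption: C_i = P_i ⊕ E(K, C_{i−1}), with C_{−1} = IV.
C[0]: E(K, 0x10) = 0xEB; 0x89 ⊕ 0xEB = 0x62.
C[1]: E(K, 0x62) = 0x3D; 0x85 ⊕ 0x3D = 0xB8.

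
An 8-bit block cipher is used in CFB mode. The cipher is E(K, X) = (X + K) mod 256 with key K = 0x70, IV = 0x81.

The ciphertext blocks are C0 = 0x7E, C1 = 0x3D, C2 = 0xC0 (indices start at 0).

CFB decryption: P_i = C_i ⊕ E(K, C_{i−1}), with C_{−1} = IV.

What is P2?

P2: E(K, 0x3D) = 0xAD; 0xC0 ⊕ 0xAD = 0x6D.

P2 = 0x6D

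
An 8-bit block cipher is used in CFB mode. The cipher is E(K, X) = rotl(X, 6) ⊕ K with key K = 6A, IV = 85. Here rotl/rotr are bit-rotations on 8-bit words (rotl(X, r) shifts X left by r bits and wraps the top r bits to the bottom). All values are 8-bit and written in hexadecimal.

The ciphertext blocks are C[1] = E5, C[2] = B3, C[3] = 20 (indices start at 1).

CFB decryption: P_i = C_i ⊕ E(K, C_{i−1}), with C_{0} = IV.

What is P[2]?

P[2] = A0

P[2]: E(K, E5) = 13; B3 ⊕ 13 = A0.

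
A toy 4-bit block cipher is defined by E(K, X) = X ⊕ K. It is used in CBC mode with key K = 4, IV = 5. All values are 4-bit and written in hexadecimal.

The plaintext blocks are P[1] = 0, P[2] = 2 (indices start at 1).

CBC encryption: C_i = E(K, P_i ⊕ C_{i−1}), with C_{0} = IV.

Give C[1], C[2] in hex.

C[1] = 1, C[2] = 7

C[1]: P[1] ⊕ 5 = 5; E(K, 5) = 1.
C[2]: P[2] ⊕ 1 = 3; E(K, 3) = 7.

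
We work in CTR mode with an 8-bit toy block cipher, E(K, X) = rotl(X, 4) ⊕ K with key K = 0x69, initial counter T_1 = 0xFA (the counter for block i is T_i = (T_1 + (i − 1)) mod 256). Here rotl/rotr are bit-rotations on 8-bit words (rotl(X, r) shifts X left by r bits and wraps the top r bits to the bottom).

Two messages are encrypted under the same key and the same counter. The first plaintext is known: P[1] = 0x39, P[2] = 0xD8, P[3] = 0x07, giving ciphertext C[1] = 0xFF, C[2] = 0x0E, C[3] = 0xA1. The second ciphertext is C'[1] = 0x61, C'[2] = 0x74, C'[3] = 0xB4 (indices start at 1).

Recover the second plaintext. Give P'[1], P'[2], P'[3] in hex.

In CTR with a reused counter, both messages share the same keystream S_i, so C_i ⊕ C'_i = P_i ⊕ P'_i and thus P'_i = P_i ⊕ C_i ⊕ C'_i.
P'[1]: 0x39 ⊕ 0xFF ⊕ 0x61 = 0xA7.
P'[2]: 0xD8 ⊕ 0x0E ⊕ 0x74 = 0xA2.
P'[3]: 0x07 ⊕ 0xA1 ⊕ 0xB4 = 0x12.

P'[1] = 0xA7, P'[2] = 0xA2, P'[3] = 0x12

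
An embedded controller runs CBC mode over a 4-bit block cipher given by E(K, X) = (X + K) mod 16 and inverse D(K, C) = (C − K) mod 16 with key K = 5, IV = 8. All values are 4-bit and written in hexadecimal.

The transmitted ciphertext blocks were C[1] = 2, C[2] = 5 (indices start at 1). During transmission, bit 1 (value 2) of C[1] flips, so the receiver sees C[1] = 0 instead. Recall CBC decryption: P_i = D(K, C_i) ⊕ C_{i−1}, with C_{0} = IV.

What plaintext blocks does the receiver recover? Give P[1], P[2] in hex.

Only C[1] changed, to 0. In CBC, a change in C_i garbles P_i and flips the same bit in P_{i+1}. Decrypting the received ciphertext:
P[1]: D(K, 0) = B; B ⊕ 8 = 3.
P[2]: D(K, 5) = 0; 0 ⊕ 0 = 0.
Blocks that differ from the original plaintext: P[1], P[2].

P[1] = 3, P[2] = 0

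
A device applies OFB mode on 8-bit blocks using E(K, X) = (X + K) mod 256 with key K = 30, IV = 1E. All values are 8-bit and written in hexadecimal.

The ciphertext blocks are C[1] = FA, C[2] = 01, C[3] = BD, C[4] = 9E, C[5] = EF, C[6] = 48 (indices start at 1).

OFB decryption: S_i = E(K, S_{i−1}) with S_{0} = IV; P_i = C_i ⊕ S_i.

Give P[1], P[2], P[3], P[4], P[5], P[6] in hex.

P[1] = B4, P[2] = 7F, P[3] = 13, P[4] = 40, P[5] = E1, P[6] = 76

P[1]: S = E(K, 1E) = 4E; FA ⊕ 4E = B4.
P[2]: S = E(K, 4E) = 7E; 01 ⊕ 7E = 7F.
P[3]: S = E(K, 7E) = AE; BD ⊕ AE = 13.
P[4]: S = E(K, AE) = DE; 9E ⊕ DE = 40.
P[5]: S = E(K, DE) = 0E; EF ⊕ 0E = E1.
P[6]: S = E(K, 0E) = 3E; 48 ⊕ 3E = 76.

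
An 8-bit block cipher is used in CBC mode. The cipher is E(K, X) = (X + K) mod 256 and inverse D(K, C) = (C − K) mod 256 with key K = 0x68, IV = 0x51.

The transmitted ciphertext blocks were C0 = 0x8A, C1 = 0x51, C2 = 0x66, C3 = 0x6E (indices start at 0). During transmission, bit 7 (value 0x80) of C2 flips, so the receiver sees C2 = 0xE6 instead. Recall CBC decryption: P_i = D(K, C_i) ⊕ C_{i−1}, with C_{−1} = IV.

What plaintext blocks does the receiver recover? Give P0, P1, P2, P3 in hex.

P0 = 0x73, P1 = 0x63, P2 = 0x2F, P3 = 0xE0

Only C2 changed, to 0xE6. In CBC, a change in C_i garbles P_i and flips the same bit in P_{i+1}. Decrypting the received ciphertext:
P0: D(K, 0x8A) = 0x22; 0x22 ⊕ 0x51 = 0x73.
P1: D(K, 0x51) = 0xE9; 0xE9 ⊕ 0x8A = 0x63.
P2: D(K, 0xE6) = 0x7E; 0x7E ⊕ 0x51 = 0x2F.
P3: D(K, 0x6E) = 0x06; 0x06 ⊕ 0xE6 = 0xE0.
Blocks that differ from the original plaintext: P2, P3.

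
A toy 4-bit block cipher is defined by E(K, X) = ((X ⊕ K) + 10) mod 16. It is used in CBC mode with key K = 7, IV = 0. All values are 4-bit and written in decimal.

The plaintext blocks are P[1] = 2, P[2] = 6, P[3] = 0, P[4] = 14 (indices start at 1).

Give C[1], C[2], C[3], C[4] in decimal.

C[1] = 15, C[2] = 8, C[3] = 9, C[4] = 10

CBC encryption: C_i = E(K, P_i ⊕ C_{i−1}), with C_{0} = IV.
C[1]: P[1] ⊕ 0 = 2; E(K, 2) = 15.
C[2]: P[2] ⊕ 15 = 9; E(K, 9) = 8.
C[3]: P[3] ⊕ 8 = 8; E(K, 8) = 9.
C[4]: P[4] ⊕ 9 = 7; E(K, 7) = 10.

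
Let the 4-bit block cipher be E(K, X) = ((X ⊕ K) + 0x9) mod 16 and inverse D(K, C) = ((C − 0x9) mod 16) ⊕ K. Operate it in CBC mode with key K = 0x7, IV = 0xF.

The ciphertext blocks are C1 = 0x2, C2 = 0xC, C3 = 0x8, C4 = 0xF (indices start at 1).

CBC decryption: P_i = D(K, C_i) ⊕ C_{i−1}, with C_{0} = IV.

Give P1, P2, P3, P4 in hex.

P1 = 0x1, P2 = 0x6, P3 = 0x4, P4 = 0x9

P1: D(K, 0x2) = 0xE; 0xE ⊕ 0xF = 0x1.
P2: D(K, 0xC) = 0x4; 0x4 ⊕ 0x2 = 0x6.
P3: D(K, 0x8) = 0x8; 0x8 ⊕ 0xC = 0x4.
P4: D(K, 0xF) = 0x1; 0x1 ⊕ 0x8 = 0x9.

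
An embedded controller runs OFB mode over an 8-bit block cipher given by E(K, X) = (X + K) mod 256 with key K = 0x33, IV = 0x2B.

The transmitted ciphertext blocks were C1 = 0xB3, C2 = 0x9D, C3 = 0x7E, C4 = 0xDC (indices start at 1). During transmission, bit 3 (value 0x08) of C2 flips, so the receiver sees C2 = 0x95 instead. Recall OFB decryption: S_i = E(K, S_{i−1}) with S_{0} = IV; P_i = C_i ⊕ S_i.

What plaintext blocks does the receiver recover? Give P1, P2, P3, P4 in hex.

P1 = 0xED, P2 = 0x04, P3 = 0xBA, P4 = 0x2B

Only C2 changed, to 0x95. In OFB, a change in C_i flips the same bit in P_i only; the keystream is unaffected. Decrypting the received ciphertext:
P1: S = E(K, 0x2B) = 0x5E; 0xB3 ⊕ 0x5E = 0xED.
P2: S = E(K, 0x5E) = 0x91; 0x95 ⊕ 0x91 = 0x04.
P3: S = E(K, 0x91) = 0xC4; 0x7E ⊕ 0xC4 = 0xBA.
P4: S = E(K, 0xC4) = 0xF7; 0xDC ⊕ 0xF7 = 0x2B.
Blocks that differ from the original plaintext: P2.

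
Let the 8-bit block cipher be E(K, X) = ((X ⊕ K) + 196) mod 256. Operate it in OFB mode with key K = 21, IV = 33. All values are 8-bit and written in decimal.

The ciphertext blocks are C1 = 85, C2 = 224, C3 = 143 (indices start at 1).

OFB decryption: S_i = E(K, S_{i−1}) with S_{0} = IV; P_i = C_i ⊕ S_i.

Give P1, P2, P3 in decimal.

P1: S = E(K, 33) = 248; 85 ⊕ 248 = 173.
P2: S = E(K, 248) = 177; 224 ⊕ 177 = 81.
P3: S = E(K, 177) = 104; 143 ⊕ 104 = 231.

P1 = 173, P2 = 81, P3 = 231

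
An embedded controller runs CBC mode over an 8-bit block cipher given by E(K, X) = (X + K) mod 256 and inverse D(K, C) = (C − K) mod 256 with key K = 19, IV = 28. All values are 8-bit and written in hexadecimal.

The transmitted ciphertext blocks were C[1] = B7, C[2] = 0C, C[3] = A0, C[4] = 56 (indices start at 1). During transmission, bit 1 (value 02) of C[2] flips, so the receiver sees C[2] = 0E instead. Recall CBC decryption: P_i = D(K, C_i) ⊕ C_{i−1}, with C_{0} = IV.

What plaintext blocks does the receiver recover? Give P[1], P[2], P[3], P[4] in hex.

Only C[2] changed, to 0E. In CBC, a change in C_i garbles P_i and flips the same bit in P_{i+1}. Decrypting the received ciphertext:
P[1]: D(K, B7) = 9E; 9E ⊕ 28 = B6.
P[2]: D(K, 0E) = F5; F5 ⊕ B7 = 42.
P[3]: D(K, A0) = 87; 87 ⊕ 0E = 89.
P[4]: D(K, 56) = 3D; 3D ⊕ A0 = 9D.
Blocks that differ from the original plaintext: P[2], P[3].

P[1] = B6, P[2] = 42, P[3] = 89, P[4] = 9D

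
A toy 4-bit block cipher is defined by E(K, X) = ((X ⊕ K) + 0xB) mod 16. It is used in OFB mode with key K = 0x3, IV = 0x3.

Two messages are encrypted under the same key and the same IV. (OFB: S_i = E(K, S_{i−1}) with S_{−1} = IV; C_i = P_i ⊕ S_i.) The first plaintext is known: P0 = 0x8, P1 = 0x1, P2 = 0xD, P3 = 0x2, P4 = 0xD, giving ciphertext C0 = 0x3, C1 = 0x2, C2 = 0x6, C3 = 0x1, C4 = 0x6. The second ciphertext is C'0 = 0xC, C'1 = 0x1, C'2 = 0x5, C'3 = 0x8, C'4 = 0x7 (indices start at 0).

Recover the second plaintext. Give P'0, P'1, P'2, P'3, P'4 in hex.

In OFB with a reused IV, both messages share the same keystream S_i, so C_i ⊕ C'_i = P_i ⊕ P'_i and thus P'_i = P_i ⊕ C_i ⊕ C'_i.
P'0: 0x8 ⊕ 0x3 ⊕ 0xC = 0x7.
P'1: 0x1 ⊕ 0x2 ⊕ 0x1 = 0x2.
P'2: 0xD ⊕ 0x6 ⊕ 0x5 = 0xE.
P'3: 0x2 ⊕ 0x1 ⊕ 0x8 = 0xB.
P'4: 0xD ⊕ 0x6 ⊕ 0x7 = 0xC.

P'0 = 0x7, P'1 = 0x2, P'2 = 0xE, P'3 = 0xB, P'4 = 0xC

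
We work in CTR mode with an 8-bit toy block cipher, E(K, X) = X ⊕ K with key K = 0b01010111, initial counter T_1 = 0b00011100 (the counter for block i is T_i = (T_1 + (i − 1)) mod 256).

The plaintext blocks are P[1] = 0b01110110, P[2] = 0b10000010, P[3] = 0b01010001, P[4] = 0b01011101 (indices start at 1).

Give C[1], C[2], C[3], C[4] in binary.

C[1] = 0b00111101, C[2] = 0b11001000, C[3] = 0b00011000, C[4] = 0b00010101

CTR encryption: S_i = E(K, T_i) where T_i is the counter for block i; C_i = P_i ⊕ S_i.
C[1]: T = 0b00011100, S = E(K, T) = 0b01001011; 0b01110110 ⊕ 0b01001011 = 0b00111101.
C[2]: T = 0b00011101, S = E(K, T) = 0b01001010; 0b10000010 ⊕ 0b01001010 = 0b11001000.
C[3]: T = 0b00011110, S = E(K, T) = 0b01001001; 0b01010001 ⊕ 0b01001001 = 0b00011000.
C[4]: T = 0b00011111, S = E(K, T) = 0b01001000; 0b01011101 ⊕ 0b01001000 = 0b00010101.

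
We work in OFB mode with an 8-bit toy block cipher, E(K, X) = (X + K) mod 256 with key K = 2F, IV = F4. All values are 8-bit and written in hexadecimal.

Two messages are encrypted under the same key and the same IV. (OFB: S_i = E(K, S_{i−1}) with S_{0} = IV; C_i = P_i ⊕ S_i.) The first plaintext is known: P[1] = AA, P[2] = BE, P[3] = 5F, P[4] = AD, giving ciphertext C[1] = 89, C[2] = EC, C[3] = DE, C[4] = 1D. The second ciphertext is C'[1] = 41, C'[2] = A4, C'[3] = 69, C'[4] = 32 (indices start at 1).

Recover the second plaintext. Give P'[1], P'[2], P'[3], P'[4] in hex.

P'[1] = 62, P'[2] = F6, P'[3] = E8, P'[4] = 82

In OFB with a reused IV, both messages share the same keystream S_i, so C_i ⊕ C'_i = P_i ⊕ P'_i and thus P'_i = P_i ⊕ C_i ⊕ C'_i.
P'[1]: AA ⊕ 89 ⊕ 41 = 62.
P'[2]: BE ⊕ EC ⊕ A4 = F6.
P'[3]: 5F ⊕ DE ⊕ 69 = E8.
P'[4]: AD ⊕ 1D ⊕ 32 = 82.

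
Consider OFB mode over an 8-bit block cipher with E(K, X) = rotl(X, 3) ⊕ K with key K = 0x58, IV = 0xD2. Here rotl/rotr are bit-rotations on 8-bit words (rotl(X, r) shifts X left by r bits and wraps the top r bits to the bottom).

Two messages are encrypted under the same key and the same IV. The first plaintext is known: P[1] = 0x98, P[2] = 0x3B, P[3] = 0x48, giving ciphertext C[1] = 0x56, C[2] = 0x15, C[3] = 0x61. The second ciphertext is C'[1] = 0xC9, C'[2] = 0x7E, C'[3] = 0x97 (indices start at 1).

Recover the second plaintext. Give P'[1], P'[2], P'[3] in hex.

P'[1] = 0x07, P'[2] = 0x50, P'[3] = 0xBE

In OFB with a reused IV, both messages share the same keystream S_i, so C_i ⊕ C'_i = P_i ⊕ P'_i and thus P'_i = P_i ⊕ C_i ⊕ C'_i.
P'[1]: 0x98 ⊕ 0x56 ⊕ 0xC9 = 0x07.
P'[2]: 0x3B ⊕ 0x15 ⊕ 0x7E = 0x50.
P'[3]: 0x48 ⊕ 0x61 ⊕ 0x97 = 0xBE.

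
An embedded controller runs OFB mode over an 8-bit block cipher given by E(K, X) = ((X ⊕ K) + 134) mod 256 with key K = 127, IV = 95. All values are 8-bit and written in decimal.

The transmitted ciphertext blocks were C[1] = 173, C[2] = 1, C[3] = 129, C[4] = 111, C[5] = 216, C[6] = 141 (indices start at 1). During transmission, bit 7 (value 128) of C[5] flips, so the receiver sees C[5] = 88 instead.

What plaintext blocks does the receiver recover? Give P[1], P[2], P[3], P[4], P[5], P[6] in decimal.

P[1] = 11, P[2] = 94, P[3] = 39, P[4] = 48, P[5] = 254, P[6] = 210

OFB decryption: S_i = E(K, S_{i−1}) with S_{0} = IV; P_i = C_i ⊕ S_i.
Only C[5] changed, to 88. In OFB, a change in C_i flips the same bit in P_i only; the keystream is unaffected. Decrypting the received ciphertext:
P[1]: S = E(K, 95) = 166; 173 ⊕ 166 = 11.
P[2]: S = E(K, 166) = 95; 1 ⊕ 95 = 94.
P[3]: S = E(K, 95) = 166; 129 ⊕ 166 = 39.
P[4]: S = E(K, 166) = 95; 111 ⊕ 95 = 48.
P[5]: S = E(K, 95) = 166; 88 ⊕ 166 = 254.
P[6]: S = E(K, 166) = 95; 141 ⊕ 95 = 210.
Blocks that differ from the original plaintext: P[5].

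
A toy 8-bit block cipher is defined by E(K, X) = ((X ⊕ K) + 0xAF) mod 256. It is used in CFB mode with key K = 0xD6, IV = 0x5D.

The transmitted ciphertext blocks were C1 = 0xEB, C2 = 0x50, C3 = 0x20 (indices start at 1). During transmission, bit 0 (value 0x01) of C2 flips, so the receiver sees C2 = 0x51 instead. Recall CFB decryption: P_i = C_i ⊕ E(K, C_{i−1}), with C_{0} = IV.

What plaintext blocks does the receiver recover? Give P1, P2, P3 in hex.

Only C2 changed, to 0x51. In CFB, a change in C_i flips the same bit in P_i and garbles P_{i+1}. Decrypting the received ciphertext:
P1: E(K, 0x5D) = 0x3A; 0xEB ⊕ 0x3A = 0xD1.
P2: E(K, 0xEB) = 0xEC; 0x51 ⊕ 0xEC = 0xBD.
P3: E(K, 0x51) = 0x36; 0x20 ⊕ 0x36 = 0x16.
Blocks that differ from the original plaintext: P2, P3.

P1 = 0xD1, P2 = 0xBD, P3 = 0x16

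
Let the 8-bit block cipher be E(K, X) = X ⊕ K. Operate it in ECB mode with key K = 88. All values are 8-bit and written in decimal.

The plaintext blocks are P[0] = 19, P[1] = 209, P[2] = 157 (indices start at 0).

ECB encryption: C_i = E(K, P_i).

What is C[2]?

C[2]: E(K, 157) = 197.

C[2] = 197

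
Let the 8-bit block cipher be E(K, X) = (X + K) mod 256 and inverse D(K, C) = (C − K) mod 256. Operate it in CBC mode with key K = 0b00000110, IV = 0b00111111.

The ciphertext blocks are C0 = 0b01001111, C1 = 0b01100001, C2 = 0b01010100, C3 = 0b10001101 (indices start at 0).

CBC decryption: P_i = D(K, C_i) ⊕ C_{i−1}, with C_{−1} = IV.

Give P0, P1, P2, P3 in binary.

P0: D(K, 0b01001111) = 0b01001001; 0b01001001 ⊕ 0b00111111 = 0b01110110.
P1: D(K, 0b01100001) = 0b01011011; 0b01011011 ⊕ 0b01001111 = 0b00010100.
P2: D(K, 0b01010100) = 0b01001110; 0b01001110 ⊕ 0b01100001 = 0b00101111.
P3: D(K, 0b10001101) = 0b10000111; 0b10000111 ⊕ 0b01010100 = 0b11010011.

P0 = 0b01110110, P1 = 0b00010100, P2 = 0b00101111, P3 = 0b11010011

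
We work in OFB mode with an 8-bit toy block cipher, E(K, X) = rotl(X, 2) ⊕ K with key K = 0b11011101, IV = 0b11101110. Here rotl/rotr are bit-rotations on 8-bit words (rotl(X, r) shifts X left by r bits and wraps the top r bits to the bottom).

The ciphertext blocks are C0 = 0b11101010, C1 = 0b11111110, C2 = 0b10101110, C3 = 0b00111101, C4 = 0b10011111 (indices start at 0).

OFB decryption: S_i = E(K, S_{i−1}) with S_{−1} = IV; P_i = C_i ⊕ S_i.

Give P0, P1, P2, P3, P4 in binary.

P0: S = E(K, 0b11101110) = 0b01100110; 0b11101010 ⊕ 0b01100110 = 0b10001100.
P1: S = E(K, 0b01100110) = 0b01000100; 0b11111110 ⊕ 0b01000100 = 0b10111010.
P2: S = E(K, 0b01000100) = 0b11001100; 0b10101110 ⊕ 0b11001100 = 0b01100010.
P3: S = E(K, 0b11001100) = 0b11101110; 0b00111101 ⊕ 0b11101110 = 0b11010011.
P4: S = E(K, 0b11101110) = 0b01100110; 0b10011111 ⊕ 0b01100110 = 0b11111001.

P0 = 0b10001100, P1 = 0b10111010, P2 = 0b01100010, P3 = 0b11010011, P4 = 0b11111001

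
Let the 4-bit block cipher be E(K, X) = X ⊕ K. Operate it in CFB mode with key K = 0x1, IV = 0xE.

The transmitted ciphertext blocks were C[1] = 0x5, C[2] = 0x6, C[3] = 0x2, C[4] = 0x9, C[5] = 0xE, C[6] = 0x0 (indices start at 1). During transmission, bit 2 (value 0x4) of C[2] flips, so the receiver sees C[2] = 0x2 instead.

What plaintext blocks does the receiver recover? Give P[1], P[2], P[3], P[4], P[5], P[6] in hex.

CFB decryption: P_i = C_i ⊕ E(K, C_{i−1}), with C_{0} = IV.
Only C[2] changed, to 0x2. In CFB, a change in C_i flips the same bit in P_i and garbles P_{i+1}. Decrypting the received ciphertext:
P[1]: E(K, 0xE) = 0xF; 0x5 ⊕ 0xF = 0xA.
P[2]: E(K, 0x5) = 0x4; 0x2 ⊕ 0x4 = 0x6.
P[3]: E(K, 0x2) = 0x3; 0x2 ⊕ 0x3 = 0x1.
P[4]: E(K, 0x2) = 0x3; 0x9 ⊕ 0x3 = 0xA.
P[5]: E(K, 0x9) = 0x8; 0xE ⊕ 0x8 = 0x6.
P[6]: E(K, 0xE) = 0xF; 0x0 ⊕ 0xF = 0xF.
Blocks that differ from the original plaintext: P[2], P[3].

P[1] = 0xA, P[2] = 0x6, P[3] = 0x1, P[4] = 0xA, P[5] = 0x6, P[6] = 0xF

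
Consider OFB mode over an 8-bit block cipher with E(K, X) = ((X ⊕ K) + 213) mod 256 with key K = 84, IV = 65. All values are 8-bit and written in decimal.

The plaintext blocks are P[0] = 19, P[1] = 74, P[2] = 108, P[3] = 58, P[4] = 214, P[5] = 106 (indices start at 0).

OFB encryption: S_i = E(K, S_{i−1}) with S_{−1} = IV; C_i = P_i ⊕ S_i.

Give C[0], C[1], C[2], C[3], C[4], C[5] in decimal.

C[0]: S = E(K, 65) = 234; 19 ⊕ 234 = 249.
C[1]: S = E(K, 234) = 147; 74 ⊕ 147 = 217.
C[2]: S = E(K, 147) = 156; 108 ⊕ 156 = 240.
C[3]: S = E(K, 156) = 157; 58 ⊕ 157 = 167.
C[4]: S = E(K, 157) = 158; 214 ⊕ 158 = 72.
C[5]: S = E(K, 158) = 159; 106 ⊕ 159 = 245.

C[0] = 249, C[1] = 217, C[2] = 240, C[3] = 167, C[4] = 72, C[5] = 245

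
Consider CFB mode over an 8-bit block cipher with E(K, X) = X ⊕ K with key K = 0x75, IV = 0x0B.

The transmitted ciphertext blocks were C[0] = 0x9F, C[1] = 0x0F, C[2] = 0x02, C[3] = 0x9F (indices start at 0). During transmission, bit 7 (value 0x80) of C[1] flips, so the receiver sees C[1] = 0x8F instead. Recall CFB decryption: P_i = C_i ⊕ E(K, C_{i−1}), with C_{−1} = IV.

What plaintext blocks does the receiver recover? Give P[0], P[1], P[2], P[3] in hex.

Only C[1] changed, to 0x8F. In CFB, a change in C_i flips the same bit in P_i and garbles P_{i+1}. Decrypting the received ciphertext:
P[0]: E(K, 0x0B) = 0x7E; 0x9F ⊕ 0x7E = 0xE1.
P[1]: E(K, 0x9F) = 0xEA; 0x8F ⊕ 0xEA = 0x65.
P[2]: E(K, 0x8F) = 0xFA; 0x02 ⊕ 0xFA = 0xF8.
P[3]: E(K, 0x02) = 0x77; 0x9F ⊕ 0x77 = 0xE8.
Blocks that differ from the original plaintext: P[1], P[2].

P[0] = 0xE1, P[1] = 0x65, P[2] = 0xF8, P[3] = 0xE8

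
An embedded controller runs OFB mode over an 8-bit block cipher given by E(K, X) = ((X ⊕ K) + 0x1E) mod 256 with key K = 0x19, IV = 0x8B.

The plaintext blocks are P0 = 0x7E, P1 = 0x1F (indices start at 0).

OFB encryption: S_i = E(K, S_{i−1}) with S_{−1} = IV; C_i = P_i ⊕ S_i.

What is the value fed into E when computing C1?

0xB0

C0: S = E(K, 0x8B) = 0xB0; 0x7E ⊕ 0xB0 = 0xCE.
C1: S = E(K, 0xB0) = 0xC7; 0x1F ⊕ 0xC7 = 0xD8.
So the input to E for block 1 is 0xB0.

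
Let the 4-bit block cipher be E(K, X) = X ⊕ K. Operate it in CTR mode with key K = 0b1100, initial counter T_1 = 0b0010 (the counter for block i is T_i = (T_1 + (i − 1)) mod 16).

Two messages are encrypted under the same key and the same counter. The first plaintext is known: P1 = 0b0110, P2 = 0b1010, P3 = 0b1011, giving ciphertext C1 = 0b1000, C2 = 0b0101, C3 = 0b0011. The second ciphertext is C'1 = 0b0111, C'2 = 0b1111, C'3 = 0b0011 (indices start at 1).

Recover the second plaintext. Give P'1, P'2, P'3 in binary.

In CTR with a reused counter, both messages share the same keystream S_i, so C_i ⊕ C'_i = P_i ⊕ P'_i and thus P'_i = P_i ⊕ C_i ⊕ C'_i.
P'1: 0b0110 ⊕ 0b1000 ⊕ 0b0111 = 0b1001.
P'2: 0b1010 ⊕ 0b0101 ⊕ 0b1111 = 0b0000.
P'3: 0b1011 ⊕ 0b0011 ⊕ 0b0011 = 0b1011.

P'1 = 0b1001, P'2 = 0b0000, P'3 = 0b1011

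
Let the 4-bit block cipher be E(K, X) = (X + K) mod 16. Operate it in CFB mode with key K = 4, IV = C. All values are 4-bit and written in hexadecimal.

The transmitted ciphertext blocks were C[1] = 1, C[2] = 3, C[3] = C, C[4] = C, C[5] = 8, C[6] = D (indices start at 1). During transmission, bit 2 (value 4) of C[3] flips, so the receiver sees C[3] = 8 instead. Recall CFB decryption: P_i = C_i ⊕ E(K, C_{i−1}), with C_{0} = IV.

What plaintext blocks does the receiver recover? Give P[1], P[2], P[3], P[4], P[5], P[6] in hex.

P[1] = 1, P[2] = 6, P[3] = F, P[4] = 0, P[5] = 8, P[6] = 1

Only C[3] changed, to 8. In CFB, a change in C_i flips the same bit in P_i and garbles P_{i+1}. Decrypting the received ciphertext:
P[1]: E(K, C) = 0; 1 ⊕ 0 = 1.
P[2]: E(K, 1) = 5; 3 ⊕ 5 = 6.
P[3]: E(K, 3) = 7; 8 ⊕ 7 = F.
P[4]: E(K, 8) = C; C ⊕ C = 0.
P[5]: E(K, C) = 0; 8 ⊕ 0 = 8.
P[6]: E(K, 8) = C; D ⊕ C = 1.
Blocks that differ from the original plaintext: P[3], P[4].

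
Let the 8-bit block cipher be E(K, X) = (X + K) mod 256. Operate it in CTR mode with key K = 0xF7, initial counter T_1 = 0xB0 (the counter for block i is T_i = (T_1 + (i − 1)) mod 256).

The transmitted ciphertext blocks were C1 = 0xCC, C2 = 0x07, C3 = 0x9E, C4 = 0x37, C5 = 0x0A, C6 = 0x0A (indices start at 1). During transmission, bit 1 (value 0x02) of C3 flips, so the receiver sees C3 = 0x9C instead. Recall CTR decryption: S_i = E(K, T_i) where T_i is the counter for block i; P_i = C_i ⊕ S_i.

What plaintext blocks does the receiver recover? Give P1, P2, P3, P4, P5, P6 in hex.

Only C3 changed, to 0x9C. In CTR, a change in C_i flips the same bit in P_i only; the keystream is unaffected. Decrypting the received ciphertext:
P1: T = 0xB0, S = E(K, T) = 0xA7; 0xCC ⊕ 0xA7 = 0x6B.
P2: T = 0xB1, S = E(K, T) = 0xA8; 0x07 ⊕ 0xA8 = 0xAF.
P3: T = 0xB2, S = E(K, T) = 0xA9; 0x9C ⊕ 0xA9 = 0x35.
P4: T = 0xB3, S = E(K, T) = 0xAA; 0x37 ⊕ 0xAA = 0x9D.
P5: T = 0xB4, S = E(K, T) = 0xAB; 0x0A ⊕ 0xAB = 0xA1.
P6: T = 0xB5, S = E(K, T) = 0xAC; 0x0A ⊕ 0xAC = 0xA6.
Blocks that differ from the original plaintext: P3.

P1 = 0x6B, P2 = 0xAF, P3 = 0x35, P4 = 0x9D, P5 = 0xA1, P6 = 0xA6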